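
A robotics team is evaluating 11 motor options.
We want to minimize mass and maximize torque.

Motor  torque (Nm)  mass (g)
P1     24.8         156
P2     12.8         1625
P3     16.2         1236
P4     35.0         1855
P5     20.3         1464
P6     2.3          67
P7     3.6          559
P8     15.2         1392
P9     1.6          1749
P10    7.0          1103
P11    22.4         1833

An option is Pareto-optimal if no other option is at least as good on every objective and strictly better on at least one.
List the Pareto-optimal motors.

P1: not dominated.
P2: dominated by P1 (torque 24.8≥12.8, mass 156≤1625).
P3: dominated by P1 (torque 24.8≥16.2, mass 156≤1236).
P4: not dominated (best torque).
P5: dominated by P1 (torque 24.8≥20.3, mass 156≤1464).
P6: not dominated (best mass).
P7: dominated by P1 (torque 24.8≥3.6, mass 156≤559).
P8: dominated by P1 (torque 24.8≥15.2, mass 156≤1392).
P9: dominated by P1 (torque 24.8≥1.6, mass 156≤1749).
P10: dominated by P1 (torque 24.8≥7.0, mass 156≤1103).
P11: dominated by P1 (torque 24.8≥22.4, mass 156≤1833).

P1, P4, P6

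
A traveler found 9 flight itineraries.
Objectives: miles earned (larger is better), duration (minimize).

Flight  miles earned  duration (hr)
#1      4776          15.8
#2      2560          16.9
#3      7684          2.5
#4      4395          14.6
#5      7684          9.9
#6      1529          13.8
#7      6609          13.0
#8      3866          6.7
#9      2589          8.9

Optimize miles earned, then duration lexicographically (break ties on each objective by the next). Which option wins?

#3

First maximize miles earned: best is 7684, kept {#3, #5}.
Then minimize duration: best is 2.5, kept {#3}.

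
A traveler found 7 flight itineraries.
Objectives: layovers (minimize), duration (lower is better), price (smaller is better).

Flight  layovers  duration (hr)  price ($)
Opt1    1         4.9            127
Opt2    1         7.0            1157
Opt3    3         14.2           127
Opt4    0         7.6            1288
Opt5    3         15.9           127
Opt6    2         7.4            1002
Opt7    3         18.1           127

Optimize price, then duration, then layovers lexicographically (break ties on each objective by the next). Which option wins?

Opt1

First minimize price: best is 127, kept {Opt1, Opt3, Opt5, Opt7}.
Then minimize duration: best is 4.9, kept {Opt1}.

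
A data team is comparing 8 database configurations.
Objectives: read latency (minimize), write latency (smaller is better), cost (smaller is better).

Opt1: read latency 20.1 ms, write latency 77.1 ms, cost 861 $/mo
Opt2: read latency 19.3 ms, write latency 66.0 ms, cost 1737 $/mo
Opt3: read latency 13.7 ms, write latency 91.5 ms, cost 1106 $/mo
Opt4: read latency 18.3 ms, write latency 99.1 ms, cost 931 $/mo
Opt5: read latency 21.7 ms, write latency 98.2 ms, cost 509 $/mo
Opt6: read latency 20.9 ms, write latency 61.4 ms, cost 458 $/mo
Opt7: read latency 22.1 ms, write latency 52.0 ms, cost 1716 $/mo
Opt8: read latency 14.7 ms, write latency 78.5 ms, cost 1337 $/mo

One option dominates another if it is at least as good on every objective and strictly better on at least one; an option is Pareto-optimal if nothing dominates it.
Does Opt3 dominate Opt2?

Opt3 vs Opt2: Opt3 is worse on write latency (91.5 vs 66.0), so it does not dominate Opt2.

No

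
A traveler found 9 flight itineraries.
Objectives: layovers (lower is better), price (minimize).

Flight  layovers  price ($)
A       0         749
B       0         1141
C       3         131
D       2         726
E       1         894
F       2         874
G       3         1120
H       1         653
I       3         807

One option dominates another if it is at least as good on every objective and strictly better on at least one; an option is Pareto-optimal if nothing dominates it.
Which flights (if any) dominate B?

A: layovers 0≤0, price 749≤1141 — dominates B.
Others (C, D, E, F, G, H, I) are each worse than B on at least one objective.

A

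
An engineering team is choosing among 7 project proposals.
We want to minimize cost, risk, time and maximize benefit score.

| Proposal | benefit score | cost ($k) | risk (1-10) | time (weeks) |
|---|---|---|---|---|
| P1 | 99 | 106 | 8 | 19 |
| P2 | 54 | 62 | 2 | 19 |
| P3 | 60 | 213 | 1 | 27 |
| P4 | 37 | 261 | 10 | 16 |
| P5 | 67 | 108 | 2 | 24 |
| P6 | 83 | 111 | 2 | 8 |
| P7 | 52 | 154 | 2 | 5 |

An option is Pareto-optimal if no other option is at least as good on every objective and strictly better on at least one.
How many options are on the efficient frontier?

6

P1: not dominated (best benefit score).
P2: not dominated (best cost).
P3: not dominated (best risk).
P4: dominated by P6 (benefit score 83≥37, cost 111≤261, risk 2≤10, time 8≤16).
P5: not dominated.
P6: not dominated.
P7: not dominated (best time).
Pareto-optimal: P1, P2, P3, P5, P6, P7 → 6.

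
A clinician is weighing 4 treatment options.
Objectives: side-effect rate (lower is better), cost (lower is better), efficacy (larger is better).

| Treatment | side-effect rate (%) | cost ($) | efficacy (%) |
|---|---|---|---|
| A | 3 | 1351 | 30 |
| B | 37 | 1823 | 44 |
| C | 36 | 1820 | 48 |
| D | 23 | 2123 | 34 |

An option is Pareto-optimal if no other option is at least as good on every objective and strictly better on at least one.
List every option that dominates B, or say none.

C: side-effect rate 36≤37, cost 1820≤1823, efficacy 48≥44 — dominates B.
Others (A, D) are each worse than B on at least one objective.

C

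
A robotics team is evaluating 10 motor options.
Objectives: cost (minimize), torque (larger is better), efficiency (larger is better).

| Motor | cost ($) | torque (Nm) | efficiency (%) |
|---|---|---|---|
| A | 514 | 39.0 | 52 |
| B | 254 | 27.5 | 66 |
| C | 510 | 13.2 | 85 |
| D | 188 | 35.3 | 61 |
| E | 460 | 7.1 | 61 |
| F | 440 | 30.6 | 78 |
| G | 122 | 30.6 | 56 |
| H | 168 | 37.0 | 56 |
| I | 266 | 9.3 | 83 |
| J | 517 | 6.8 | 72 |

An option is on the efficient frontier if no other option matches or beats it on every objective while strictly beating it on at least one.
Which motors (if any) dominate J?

C, F, I

C: cost 510≤517, torque 13.2≥6.8, efficiency 85≥72 — dominates J.
F: cost 440≤517, torque 30.6≥6.8, efficiency 78≥72 — dominates J.
I: cost 266≤517, torque 9.3≥6.8, efficiency 83≥72 — dominates J.
Others (A, B, D, E, G, H) are each worse than J on at least one objective.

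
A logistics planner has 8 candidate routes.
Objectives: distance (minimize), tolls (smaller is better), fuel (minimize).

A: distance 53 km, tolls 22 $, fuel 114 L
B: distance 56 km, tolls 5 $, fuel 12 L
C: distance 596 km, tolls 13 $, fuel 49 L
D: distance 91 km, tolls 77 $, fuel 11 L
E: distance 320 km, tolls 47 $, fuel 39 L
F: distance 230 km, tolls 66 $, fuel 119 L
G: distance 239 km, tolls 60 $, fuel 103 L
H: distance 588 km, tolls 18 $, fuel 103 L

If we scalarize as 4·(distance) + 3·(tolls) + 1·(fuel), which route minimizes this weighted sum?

B

A: 4·53 + 3·22 + 1·114 = 392
B: 4·56 + 3·5 + 1·12 = 251
C: 4·596 + 3·13 + 1·49 = 2472
D: 4·91 + 3·77 + 1·11 = 606
E: 4·320 + 3·47 + 1·39 = 1460
F: 4·230 + 3·66 + 1·119 = 1237
G: 4·239 + 3·60 + 1·103 = 1239
H: 4·588 + 3·18 + 1·103 = 2509
Lowest: B at 251.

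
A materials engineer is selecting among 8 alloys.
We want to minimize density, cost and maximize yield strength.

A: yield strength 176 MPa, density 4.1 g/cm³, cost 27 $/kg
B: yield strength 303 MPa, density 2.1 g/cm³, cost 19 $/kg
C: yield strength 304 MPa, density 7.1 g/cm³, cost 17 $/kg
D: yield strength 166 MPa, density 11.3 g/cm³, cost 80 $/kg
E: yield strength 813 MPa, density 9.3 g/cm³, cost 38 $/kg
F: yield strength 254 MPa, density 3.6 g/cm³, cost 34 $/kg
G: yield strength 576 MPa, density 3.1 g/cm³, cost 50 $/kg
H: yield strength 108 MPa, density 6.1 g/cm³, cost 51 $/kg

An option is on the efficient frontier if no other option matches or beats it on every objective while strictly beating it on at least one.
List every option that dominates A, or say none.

B: yield strength 303≥176, density 2.1≤4.1, cost 19≤27 — dominates A.
Others (C, D, E, F, G, H) are each worse than A on at least one objective.

B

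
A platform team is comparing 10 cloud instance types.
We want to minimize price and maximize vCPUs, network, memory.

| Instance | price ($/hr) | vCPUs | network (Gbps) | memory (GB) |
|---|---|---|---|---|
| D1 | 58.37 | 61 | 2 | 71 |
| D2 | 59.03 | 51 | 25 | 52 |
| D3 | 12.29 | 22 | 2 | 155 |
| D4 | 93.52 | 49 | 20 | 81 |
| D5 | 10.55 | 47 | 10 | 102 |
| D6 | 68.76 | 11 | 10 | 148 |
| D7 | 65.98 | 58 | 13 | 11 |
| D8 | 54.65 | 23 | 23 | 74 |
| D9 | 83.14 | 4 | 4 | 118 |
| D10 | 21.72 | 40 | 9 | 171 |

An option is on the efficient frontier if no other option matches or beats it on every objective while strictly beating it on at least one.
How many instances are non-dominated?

D1: not dominated (best vCPUs).
D2: not dominated (best network).
D3: not dominated.
D4: not dominated.
D5: not dominated (best price).
D6: not dominated.
D7: not dominated.
D8: not dominated.
D9: dominated by D6 (price 68.76≤83.14, vCPUs 11≥4, network 10≥4, memory 148≥118).
D10: not dominated (best memory).
Pareto-optimal: D1, D2, D3, D4, D5, D6, D7, D8, D10 → 9.

9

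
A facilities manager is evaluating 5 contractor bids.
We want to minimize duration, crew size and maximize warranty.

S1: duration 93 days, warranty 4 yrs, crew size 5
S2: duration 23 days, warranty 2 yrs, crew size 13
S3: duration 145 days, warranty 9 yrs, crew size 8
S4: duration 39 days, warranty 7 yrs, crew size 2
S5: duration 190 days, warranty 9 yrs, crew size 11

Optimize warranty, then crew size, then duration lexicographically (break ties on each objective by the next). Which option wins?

S3

First maximize warranty: best is 9, kept {S3, S5}.
Then minimize crew size: best is 8, kept {S3}.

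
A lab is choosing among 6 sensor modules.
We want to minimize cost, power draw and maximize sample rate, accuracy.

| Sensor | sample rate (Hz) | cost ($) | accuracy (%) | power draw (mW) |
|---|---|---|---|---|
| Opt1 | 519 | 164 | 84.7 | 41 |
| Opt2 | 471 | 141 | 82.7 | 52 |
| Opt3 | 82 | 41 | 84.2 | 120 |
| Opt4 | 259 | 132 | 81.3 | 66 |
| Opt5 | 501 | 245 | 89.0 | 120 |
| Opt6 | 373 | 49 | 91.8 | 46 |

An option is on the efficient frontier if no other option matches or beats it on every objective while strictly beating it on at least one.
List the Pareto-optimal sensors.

Opt1: not dominated (best sample rate).
Opt2: not dominated.
Opt3: not dominated (best cost).
Opt4: dominated by Opt6 (sample rate 373≥259, cost 49≤132, accuracy 91.8≥81.3, power draw 46≤66).
Opt5: not dominated.
Opt6: not dominated (best accuracy).

Opt1, Opt2, Opt3, Opt5, Opt6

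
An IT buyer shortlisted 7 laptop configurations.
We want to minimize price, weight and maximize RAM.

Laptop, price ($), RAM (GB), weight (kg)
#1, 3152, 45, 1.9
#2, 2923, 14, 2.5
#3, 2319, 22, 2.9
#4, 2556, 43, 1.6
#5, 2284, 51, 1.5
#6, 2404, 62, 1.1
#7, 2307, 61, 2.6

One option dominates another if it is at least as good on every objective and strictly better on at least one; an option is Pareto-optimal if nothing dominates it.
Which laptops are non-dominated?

#5, #6, #7

#1: dominated by #5 (price 2284≤3152, RAM 51≥45, weight 1.5≤1.9).
#2: dominated by #4 (price 2556≤2923, RAM 43≥14, weight 1.6≤2.5).
#3: dominated by #5 (price 2284≤2319, RAM 51≥22, weight 1.5≤2.9).
#4: dominated by #5 (price 2284≤2556, RAM 51≥43, weight 1.5≤1.6).
#5: not dominated (best price).
#6: not dominated (best RAM).
#7: not dominated.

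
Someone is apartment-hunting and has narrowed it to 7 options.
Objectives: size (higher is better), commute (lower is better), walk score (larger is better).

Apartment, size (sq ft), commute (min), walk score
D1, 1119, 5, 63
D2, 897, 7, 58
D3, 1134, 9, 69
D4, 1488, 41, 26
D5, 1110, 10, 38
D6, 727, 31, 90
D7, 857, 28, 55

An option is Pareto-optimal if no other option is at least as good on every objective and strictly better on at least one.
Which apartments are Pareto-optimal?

D1, D3, D4, D6

D1: not dominated (best commute).
D2: dominated by D1 (size 1119≥897, commute 5≤7, walk score 63≥58).
D3: not dominated.
D4: not dominated (best size).
D5: dominated by D1 (size 1119≥1110, commute 5≤10, walk score 63≥38).
D6: not dominated (best walk score).
D7: dominated by D1 (size 1119≥857, commute 5≤28, walk score 63≥55).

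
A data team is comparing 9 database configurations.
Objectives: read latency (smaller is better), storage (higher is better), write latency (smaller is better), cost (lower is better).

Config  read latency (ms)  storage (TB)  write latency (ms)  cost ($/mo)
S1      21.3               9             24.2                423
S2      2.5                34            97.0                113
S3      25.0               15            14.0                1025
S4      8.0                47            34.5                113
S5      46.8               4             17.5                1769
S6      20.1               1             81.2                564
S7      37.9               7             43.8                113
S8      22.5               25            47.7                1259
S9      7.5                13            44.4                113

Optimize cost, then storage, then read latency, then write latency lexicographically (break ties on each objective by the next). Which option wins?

S4

First minimize cost: best is 113, kept {S2, S4, S7, S9}.
Then maximize storage: best is 47, kept {S4}.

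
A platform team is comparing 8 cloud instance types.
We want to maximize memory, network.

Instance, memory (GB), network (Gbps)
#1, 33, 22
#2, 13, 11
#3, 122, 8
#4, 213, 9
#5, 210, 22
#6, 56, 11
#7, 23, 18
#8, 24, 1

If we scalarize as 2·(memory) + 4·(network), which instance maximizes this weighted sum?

#5

#1: 2·33 + 4·22 = 154
#2: 2·13 + 4·11 = 70
#3: 2·122 + 4·8 = 276
#4: 2·213 + 4·9 = 462
#5: 2·210 + 4·22 = 508
#6: 2·56 + 4·11 = 156
#7: 2·23 + 4·18 = 118
#8: 2·24 + 4·1 = 52
Highest: #5 at 508.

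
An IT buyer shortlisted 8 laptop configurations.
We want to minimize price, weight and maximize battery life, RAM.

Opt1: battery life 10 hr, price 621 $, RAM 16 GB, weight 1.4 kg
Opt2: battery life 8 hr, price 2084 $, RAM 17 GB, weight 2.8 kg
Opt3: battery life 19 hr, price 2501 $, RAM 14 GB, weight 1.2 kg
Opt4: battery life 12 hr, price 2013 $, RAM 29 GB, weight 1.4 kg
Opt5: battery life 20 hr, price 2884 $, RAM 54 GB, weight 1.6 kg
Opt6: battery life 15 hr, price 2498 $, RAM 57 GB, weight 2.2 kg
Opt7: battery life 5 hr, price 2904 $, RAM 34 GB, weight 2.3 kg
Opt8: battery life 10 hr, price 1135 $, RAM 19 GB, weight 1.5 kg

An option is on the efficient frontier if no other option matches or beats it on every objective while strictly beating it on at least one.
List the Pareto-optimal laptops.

Opt1: not dominated (best price).
Opt2: dominated by Opt4 (battery life 12≥8, price 2013≤2084, RAM 29≥17, weight 1.4≤2.8).
Opt3: not dominated (best weight).
Opt4: not dominated.
Opt5: not dominated (best battery life).
Opt6: not dominated (best RAM).
Opt7: dominated by Opt5 (battery life 20≥5, price 2884≤2904, RAM 54≥34, weight 1.6≤2.3).
Opt8: not dominated.

Opt1, Opt3, Opt4, Opt5, Opt6, Opt8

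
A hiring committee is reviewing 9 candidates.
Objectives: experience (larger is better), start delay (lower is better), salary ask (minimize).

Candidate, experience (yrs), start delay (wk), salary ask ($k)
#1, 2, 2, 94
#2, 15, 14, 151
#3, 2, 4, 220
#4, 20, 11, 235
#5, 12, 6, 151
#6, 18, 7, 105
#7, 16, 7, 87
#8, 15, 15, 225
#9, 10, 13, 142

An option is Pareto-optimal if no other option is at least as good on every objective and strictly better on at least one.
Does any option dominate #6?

#1: worse on experience (2 vs 18).
#2: worse on experience (15 vs 18).
#3: worse on experience (2 vs 18).
#4: worse on start delay (11 vs 7).
#5: worse on experience (12 vs 18).
#7: worse on experience (16 vs 18).
#8: worse on experience (15 vs 18).
#9: worse on experience (10 vs 18).
No option is at least as good as #6 on every objective and strictly better on one.

No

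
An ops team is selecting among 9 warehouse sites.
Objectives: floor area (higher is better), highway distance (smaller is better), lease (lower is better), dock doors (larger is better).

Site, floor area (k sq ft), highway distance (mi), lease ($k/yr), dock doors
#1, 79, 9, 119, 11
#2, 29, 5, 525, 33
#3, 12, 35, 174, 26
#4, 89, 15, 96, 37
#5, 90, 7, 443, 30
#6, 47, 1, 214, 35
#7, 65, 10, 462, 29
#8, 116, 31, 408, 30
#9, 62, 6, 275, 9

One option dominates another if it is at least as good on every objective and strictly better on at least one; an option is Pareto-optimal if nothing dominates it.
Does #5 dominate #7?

#5 vs #7: floor area 90≥65, highway distance 7≤10, lease 443≤462, dock doors 30≥29 — #5 is at least as good on every objective with at least one strict improvement.

Yes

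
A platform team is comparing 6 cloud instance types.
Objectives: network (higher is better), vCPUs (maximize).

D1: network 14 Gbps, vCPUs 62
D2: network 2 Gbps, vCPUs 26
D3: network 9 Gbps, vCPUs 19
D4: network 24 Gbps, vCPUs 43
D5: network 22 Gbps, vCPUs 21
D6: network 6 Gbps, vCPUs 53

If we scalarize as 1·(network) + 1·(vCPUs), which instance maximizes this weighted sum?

D1: 1·14 + 1·62 = 76
D2: 1·2 + 1·26 = 28
D3: 1·9 + 1·19 = 28
D4: 1·24 + 1·43 = 67
D5: 1·22 + 1·21 = 43
D6: 1·6 + 1·53 = 59
Highest: D1 at 76.

D1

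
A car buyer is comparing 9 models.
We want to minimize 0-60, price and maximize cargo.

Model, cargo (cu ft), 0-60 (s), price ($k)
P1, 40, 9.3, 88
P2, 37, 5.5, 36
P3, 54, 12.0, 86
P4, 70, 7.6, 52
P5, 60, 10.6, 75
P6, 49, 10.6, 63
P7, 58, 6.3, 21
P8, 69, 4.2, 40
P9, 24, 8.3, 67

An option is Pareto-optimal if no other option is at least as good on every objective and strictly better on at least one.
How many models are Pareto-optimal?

P1: dominated by P4 (cargo 70≥40, 0-60 7.6≤9.3, price 52≤88).
P2: not dominated.
P3: dominated by P4 (cargo 70≥54, 0-60 7.6≤12.0, price 52≤86).
P4: not dominated (best cargo).
P5: dominated by P4 (cargo 70≥60, 0-60 7.6≤10.6, price 52≤75).
P6: dominated by P4 (cargo 70≥49, 0-60 7.6≤10.6, price 52≤63).
P7: not dominated (best price).
P8: not dominated (best 0-60).
P9: dominated by P2 (cargo 37≥24, 0-60 5.5≤8.3, price 36≤67).
Pareto-optimal: P2, P4, P7, P8 → 4.

4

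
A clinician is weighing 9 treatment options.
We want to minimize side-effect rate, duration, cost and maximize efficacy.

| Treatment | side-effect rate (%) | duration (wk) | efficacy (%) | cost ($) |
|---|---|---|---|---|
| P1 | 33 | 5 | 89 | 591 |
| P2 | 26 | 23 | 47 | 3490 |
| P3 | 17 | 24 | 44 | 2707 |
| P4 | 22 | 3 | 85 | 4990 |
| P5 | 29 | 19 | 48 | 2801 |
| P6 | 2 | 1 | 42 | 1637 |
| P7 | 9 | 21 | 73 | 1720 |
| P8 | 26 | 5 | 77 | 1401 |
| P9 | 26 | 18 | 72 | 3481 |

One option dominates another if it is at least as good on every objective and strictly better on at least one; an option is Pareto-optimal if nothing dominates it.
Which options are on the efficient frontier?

P1: not dominated (best efficacy).
P2: dominated by P7 (side-effect rate 9≤26, duration 21≤23, efficacy 73≥47, cost 1720≤3490).
P3: dominated by P7 (side-effect rate 9≤17, duration 21≤24, efficacy 73≥44, cost 1720≤2707).
P4: not dominated.
P5: dominated by P8 (side-effect rate 26≤29, duration 5≤19, efficacy 77≥48, cost 1401≤2801).
P6: not dominated (best side-effect rate).
P7: not dominated.
P8: not dominated.
P9: dominated by P8 (side-effect rate 26≤26, duration 5≤18, efficacy 77≥72, cost 1401≤3481).

P1, P4, P6, P7, P8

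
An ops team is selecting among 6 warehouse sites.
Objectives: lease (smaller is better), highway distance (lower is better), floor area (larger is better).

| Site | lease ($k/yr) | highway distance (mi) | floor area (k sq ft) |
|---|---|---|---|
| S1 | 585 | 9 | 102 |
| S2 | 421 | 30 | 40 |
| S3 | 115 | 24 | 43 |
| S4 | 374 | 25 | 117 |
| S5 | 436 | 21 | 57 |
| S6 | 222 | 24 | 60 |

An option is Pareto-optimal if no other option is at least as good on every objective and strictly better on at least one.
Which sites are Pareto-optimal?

S1: not dominated (best highway distance).
S2: dominated by S3 (lease 115≤421, highway distance 24≤30, floor area 43≥40).
S3: not dominated (best lease).
S4: not dominated (best floor area).
S5: not dominated.
S6: not dominated.

S1, S3, S4, S5, S6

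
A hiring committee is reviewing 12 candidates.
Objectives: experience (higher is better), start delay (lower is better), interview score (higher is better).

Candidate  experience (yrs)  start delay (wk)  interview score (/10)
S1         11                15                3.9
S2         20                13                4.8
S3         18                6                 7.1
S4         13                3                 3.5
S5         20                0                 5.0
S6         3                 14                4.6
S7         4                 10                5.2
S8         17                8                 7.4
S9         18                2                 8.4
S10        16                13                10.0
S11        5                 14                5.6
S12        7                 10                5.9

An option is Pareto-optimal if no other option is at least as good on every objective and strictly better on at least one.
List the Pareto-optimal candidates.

S1: dominated by S2 (experience 20≥11, start delay 13≤15, interview score 4.8≥3.9).
S2: dominated by S5 (experience 20≥20, start delay 0≤13, interview score 5.0≥4.8).
S3: dominated by S9 (experience 18≥18, start delay 2≤6, interview score 8.4≥7.1).
S4: dominated by S5 (experience 20≥13, start delay 0≤3, interview score 5.0≥3.5).
S5: not dominated (best start delay).
S6: dominated by S2 (experience 20≥3, start delay 13≤14, interview score 4.8≥4.6).
S7: dominated by S3 (experience 18≥4, start delay 6≤10, interview score 7.1≥5.2).
S8: dominated by S9 (experience 18≥17, start delay 2≤8, interview score 8.4≥7.4).
S9: not dominated.
S10: not dominated (best interview score).
S11: dominated by S3 (experience 18≥5, start delay 6≤14, interview score 7.1≥5.6).
S12: dominated by S3 (experience 18≥7, start delay 6≤10, interview score 7.1≥5.9).

S5, S9, S10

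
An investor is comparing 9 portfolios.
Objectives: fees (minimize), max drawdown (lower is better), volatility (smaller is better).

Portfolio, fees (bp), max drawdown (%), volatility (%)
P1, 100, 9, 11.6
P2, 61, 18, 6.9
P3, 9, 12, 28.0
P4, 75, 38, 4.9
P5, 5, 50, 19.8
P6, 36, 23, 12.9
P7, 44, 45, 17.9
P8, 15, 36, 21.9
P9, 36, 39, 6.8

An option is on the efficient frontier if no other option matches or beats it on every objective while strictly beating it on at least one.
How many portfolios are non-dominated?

P1: not dominated (best max drawdown).
P2: not dominated.
P3: not dominated.
P4: not dominated (best volatility).
P5: not dominated (best fees).
P6: not dominated.
P7: dominated by P6 (fees 36≤44, max drawdown 23≤45, volatility 12.9≤17.9).
P8: not dominated.
P9: not dominated.
Pareto-optimal: P1, P2, P3, P4, P5, P6, P8, P9 → 8.

8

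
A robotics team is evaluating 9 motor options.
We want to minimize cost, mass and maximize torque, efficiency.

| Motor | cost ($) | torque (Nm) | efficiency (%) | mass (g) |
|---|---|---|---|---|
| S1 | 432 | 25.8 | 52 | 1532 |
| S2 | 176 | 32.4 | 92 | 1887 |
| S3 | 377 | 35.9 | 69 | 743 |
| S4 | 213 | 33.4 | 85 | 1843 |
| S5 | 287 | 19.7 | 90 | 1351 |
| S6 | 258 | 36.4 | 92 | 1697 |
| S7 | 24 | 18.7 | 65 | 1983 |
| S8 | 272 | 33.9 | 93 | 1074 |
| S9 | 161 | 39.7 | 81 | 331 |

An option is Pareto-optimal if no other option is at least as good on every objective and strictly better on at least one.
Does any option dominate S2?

S1: worse on cost (432 vs 176).
S3: worse on cost (377 vs 176).
S4: worse on cost (213 vs 176).
S5: worse on cost (287 vs 176).
S6: worse on cost (258 vs 176).
S7: worse on torque (18.7 vs 32.4).
S8: worse on cost (272 vs 176).
S9: worse on efficiency (81 vs 92).
No option is at least as good as S2 on every objective and strictly better on one.

No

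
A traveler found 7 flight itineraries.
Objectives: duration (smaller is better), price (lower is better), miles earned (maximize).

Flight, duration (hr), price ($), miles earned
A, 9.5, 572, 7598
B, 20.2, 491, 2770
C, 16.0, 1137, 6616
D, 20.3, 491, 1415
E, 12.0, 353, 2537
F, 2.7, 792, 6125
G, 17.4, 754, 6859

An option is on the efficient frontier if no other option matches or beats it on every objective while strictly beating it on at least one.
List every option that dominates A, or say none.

B: worse on duration (20.2 vs 9.5).
C: worse on duration (16.0 vs 9.5).
D: worse on duration (20.3 vs 9.5).
E: worse on duration (12.0 vs 9.5).
F: worse on price (792 vs 572).
G: worse on duration (17.4 vs 9.5).
No option dominates A.

none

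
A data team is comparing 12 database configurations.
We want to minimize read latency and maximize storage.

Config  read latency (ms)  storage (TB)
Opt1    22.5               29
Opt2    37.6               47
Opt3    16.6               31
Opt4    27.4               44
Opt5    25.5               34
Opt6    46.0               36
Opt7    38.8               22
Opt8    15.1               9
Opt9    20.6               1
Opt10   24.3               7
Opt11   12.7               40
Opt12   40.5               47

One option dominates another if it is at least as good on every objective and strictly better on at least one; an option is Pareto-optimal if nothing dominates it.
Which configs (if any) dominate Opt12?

Opt2

Opt2: read latency 37.6≤40.5, storage 47≥47 — dominates Opt12.
Others (Opt1, Opt3, Opt4, Opt5, Opt6, Opt7, Opt8, Opt9, Opt10, Opt11) are each worse than Opt12 on at least one objective.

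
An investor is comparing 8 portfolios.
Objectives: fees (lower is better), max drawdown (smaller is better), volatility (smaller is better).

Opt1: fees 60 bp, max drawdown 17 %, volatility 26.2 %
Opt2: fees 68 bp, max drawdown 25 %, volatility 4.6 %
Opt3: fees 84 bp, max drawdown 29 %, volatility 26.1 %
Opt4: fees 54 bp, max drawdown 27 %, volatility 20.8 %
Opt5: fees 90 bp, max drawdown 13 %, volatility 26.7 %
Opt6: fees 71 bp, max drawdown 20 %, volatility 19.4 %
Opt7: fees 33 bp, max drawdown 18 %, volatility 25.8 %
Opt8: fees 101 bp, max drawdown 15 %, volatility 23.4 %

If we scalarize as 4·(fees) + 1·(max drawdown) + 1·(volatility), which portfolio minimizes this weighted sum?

Opt1: 4·60 + 1·17 + 1·26.2 = 283.2
Opt2: 4·68 + 1·25 + 1·4.6 = 301.6
Opt3: 4·84 + 1·29 + 1·26.1 = 391.1
Opt4: 4·54 + 1·27 + 1·20.8 = 263.8
Opt5: 4·90 + 1·13 + 1·26.7 = 399.7
Opt6: 4·71 + 1·20 + 1·19.4 = 323.4
Opt7: 4·33 + 1·18 + 1·25.8 = 175.8
Opt8: 4·101 + 1·15 + 1·23.4 = 442.4
Lowest: Opt7 at 175.8.

Opt7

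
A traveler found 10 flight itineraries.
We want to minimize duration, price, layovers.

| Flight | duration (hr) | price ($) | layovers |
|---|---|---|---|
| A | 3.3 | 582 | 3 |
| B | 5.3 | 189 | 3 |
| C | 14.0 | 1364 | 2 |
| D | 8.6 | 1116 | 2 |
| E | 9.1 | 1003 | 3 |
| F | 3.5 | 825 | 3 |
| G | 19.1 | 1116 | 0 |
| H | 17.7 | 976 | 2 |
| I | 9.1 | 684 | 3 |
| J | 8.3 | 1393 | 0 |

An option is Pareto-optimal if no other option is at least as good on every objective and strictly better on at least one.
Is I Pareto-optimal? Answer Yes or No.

No

A vs I: duration 3.3≤9.1, price 582≤684, layovers 3≤3 — A is at least as good on every objective and strictly better on at least one, so A dominates I.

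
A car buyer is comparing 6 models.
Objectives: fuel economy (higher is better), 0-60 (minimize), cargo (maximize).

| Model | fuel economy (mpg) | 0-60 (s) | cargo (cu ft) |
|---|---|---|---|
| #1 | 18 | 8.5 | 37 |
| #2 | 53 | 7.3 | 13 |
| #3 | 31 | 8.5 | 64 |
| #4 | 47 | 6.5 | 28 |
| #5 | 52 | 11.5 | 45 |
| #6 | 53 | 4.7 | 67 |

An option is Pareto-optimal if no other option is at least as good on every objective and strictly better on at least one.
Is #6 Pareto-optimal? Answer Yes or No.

Yes

#1: worse on fuel economy (18 vs 53).
#2: worse on 0-60 (7.3 vs 4.7).
#3: worse on fuel economy (31 vs 53).
#4: worse on fuel economy (47 vs 53).
#5: worse on fuel economy (52 vs 53).
No option is at least as good as #6 on every objective and strictly better on one.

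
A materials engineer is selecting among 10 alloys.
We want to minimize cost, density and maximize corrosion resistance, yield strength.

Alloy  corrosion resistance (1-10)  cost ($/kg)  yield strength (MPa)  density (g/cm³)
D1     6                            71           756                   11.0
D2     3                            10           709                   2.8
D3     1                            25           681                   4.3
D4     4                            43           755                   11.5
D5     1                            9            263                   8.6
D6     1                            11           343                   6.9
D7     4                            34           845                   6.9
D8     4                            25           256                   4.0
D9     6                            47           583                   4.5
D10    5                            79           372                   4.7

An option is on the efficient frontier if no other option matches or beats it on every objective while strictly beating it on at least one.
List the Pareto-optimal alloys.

D1: not dominated.
D2: not dominated (best density).
D3: dominated by D2 (corrosion resistance 3≥1, cost 10≤25, yield strength 709≥681, density 2.8≤4.3).
D4: dominated by D7 (corrosion resistance 4≥4, cost 34≤43, yield strength 845≥755, density 6.9≤11.5).
D5: not dominated (best cost).
D6: dominated by D2 (corrosion resistance 3≥1, cost 10≤11, yield strength 709≥343, density 2.8≤6.9).
D7: not dominated (best yield strength).
D8: not dominated.
D9: not dominated.
D10: dominated by D9 (corrosion resistance 6≥5, cost 47≤79, yield strength 583≥372, density 4.5≤4.7).

D1, D2, D5, D7, D8, D9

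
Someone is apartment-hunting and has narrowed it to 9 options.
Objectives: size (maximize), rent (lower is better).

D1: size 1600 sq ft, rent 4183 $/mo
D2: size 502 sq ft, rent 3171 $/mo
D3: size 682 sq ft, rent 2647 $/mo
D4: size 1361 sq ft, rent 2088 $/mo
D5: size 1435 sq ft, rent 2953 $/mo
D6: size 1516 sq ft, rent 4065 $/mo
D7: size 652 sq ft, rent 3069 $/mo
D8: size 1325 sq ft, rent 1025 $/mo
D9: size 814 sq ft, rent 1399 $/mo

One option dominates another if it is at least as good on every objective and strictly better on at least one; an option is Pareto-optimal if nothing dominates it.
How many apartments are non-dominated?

D1: not dominated (best size).
D2: dominated by D3 (size 682≥502, rent 2647≤3171).
D3: dominated by D4 (size 1361≥682, rent 2088≤2647).
D4: not dominated.
D5: not dominated.
D6: not dominated.
D7: dominated by D3 (size 682≥652, rent 2647≤3069).
D8: not dominated (best rent).
D9: dominated by D8 (size 1325≥814, rent 1025≤1399).
Pareto-optimal: D1, D4, D5, D6, D8 → 5.

5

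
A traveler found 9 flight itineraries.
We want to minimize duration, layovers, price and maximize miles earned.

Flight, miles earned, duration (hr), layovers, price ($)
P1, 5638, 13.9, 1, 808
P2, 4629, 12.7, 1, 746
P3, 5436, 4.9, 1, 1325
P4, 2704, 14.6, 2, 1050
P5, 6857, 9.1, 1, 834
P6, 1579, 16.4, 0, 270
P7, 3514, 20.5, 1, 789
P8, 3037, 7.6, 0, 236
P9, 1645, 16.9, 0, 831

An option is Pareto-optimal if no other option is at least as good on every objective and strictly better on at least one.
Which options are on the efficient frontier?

P1, P2, P3, P5, P8

P1: not dominated.
P2: not dominated.
P3: not dominated (best duration).
P4: dominated by P1 (miles earned 5638≥2704, duration 13.9≤14.6, layovers 1≤2, price 808≤1050).
P5: not dominated (best miles earned).
P6: dominated by P8 (miles earned 3037≥1579, duration 7.6≤16.4, layovers 0≤0, price 236≤270).
P7: dominated by P2 (miles earned 4629≥3514, duration 12.7≤20.5, layovers 1≤1, price 746≤789).
P8: not dominated (best price).
P9: dominated by P8 (miles earned 3037≥1645, duration 7.6≤16.9, layovers 0≤0, price 236≤831).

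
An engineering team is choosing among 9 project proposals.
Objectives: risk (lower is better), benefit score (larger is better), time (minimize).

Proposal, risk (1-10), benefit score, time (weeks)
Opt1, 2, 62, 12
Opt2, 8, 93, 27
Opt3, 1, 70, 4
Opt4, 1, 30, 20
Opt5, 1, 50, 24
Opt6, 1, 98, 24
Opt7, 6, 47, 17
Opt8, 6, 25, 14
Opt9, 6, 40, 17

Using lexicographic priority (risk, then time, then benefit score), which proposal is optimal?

First minimize risk: best is 1, kept {Opt3, Opt4, Opt5, Opt6}.
Then minimize time: best is 4, kept {Opt3}.

Opt3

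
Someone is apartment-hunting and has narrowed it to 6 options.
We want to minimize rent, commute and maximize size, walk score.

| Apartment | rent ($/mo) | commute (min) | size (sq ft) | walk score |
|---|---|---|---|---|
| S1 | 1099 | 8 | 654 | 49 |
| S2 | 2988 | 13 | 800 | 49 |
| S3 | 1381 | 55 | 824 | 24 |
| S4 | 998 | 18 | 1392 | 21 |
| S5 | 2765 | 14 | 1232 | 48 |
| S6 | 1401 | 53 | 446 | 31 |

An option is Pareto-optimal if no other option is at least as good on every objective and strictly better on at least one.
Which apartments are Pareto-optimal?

S1, S2, S3, S4, S5

S1: not dominated (best commute).
S2: not dominated.
S3: not dominated.
S4: not dominated (best rent).
S5: not dominated.
S6: dominated by S1 (rent 1099≤1401, commute 8≤53, size 654≥446, walk score 49≥31).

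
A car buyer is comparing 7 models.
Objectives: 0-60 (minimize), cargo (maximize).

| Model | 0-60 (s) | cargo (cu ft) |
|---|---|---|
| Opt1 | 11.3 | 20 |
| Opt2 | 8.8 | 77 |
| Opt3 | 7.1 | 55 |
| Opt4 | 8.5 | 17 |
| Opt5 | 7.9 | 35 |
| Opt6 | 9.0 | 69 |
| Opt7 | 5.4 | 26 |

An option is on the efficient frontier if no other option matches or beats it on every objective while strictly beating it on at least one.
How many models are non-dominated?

3

Opt1: dominated by Opt2 (0-60 8.8≤11.3, cargo 77≥20).
Opt2: not dominated (best cargo).
Opt3: not dominated.
Opt4: dominated by Opt3 (0-60 7.1≤8.5, cargo 55≥17).
Opt5: dominated by Opt3 (0-60 7.1≤7.9, cargo 55≥35).
Opt6: dominated by Opt2 (0-60 8.8≤9.0, cargo 77≥69).
Opt7: not dominated (best 0-60).
Pareto-optimal: Opt2, Opt3, Opt7 → 3.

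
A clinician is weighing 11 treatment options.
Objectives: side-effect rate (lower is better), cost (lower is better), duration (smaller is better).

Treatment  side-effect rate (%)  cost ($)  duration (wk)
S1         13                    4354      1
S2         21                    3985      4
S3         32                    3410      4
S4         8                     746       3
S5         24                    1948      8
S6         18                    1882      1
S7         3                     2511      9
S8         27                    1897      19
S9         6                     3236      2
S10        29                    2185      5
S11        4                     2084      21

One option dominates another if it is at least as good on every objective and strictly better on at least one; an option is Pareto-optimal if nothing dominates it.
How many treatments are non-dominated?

6

S1: not dominated.
S2: dominated by S4 (side-effect rate 8≤21, cost 746≤3985, duration 3≤4).
S3: dominated by S4 (side-effect rate 8≤32, cost 746≤3410, duration 3≤4).
S4: not dominated (best cost).
S5: dominated by S4 (side-effect rate 8≤24, cost 746≤1948, duration 3≤8).
S6: not dominated.
S7: not dominated (best side-effect rate).
S8: dominated by S4 (side-effect rate 8≤27, cost 746≤1897, duration 3≤19).
S9: not dominated.
S10: dominated by S4 (side-effect rate 8≤29, cost 746≤2185, duration 3≤5).
S11: not dominated.
Pareto-optimal: S1, S4, S6, S7, S9, S11 → 6.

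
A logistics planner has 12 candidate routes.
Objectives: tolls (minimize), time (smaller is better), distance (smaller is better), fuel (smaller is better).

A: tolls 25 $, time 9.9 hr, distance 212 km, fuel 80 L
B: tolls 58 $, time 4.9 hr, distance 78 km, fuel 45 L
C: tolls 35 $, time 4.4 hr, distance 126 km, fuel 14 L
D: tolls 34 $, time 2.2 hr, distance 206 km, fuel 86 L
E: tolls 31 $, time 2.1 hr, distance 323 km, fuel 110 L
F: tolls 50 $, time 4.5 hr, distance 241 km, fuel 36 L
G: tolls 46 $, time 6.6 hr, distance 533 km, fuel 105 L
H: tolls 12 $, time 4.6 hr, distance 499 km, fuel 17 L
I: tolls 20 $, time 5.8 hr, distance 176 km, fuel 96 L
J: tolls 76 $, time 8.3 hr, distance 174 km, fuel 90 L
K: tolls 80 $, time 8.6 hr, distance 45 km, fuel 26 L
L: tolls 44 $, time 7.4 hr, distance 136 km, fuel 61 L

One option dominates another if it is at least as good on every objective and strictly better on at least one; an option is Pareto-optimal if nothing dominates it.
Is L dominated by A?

A vs L: A is worse on time (9.9 vs 7.4), so it does not dominate L.

No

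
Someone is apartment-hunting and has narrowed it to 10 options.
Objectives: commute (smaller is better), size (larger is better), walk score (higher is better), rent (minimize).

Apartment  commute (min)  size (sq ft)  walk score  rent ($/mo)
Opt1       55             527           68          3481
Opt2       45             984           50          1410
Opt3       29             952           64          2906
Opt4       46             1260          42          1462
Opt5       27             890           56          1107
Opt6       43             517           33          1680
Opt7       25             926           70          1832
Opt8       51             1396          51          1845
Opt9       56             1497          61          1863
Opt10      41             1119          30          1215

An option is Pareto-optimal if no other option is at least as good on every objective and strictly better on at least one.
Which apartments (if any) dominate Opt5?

none

Opt1: worse on commute (55 vs 27).
Opt2: worse on commute (45 vs 27).
Opt3: worse on commute (29 vs 27).
Opt4: worse on commute (46 vs 27).
Opt6: worse on commute (43 vs 27).
Opt7: worse on rent (1832 vs 1107).
Opt8: worse on commute (51 vs 27).
Opt9: worse on commute (56 vs 27).
Opt10: worse on commute (41 vs 27).
No option dominates Opt5.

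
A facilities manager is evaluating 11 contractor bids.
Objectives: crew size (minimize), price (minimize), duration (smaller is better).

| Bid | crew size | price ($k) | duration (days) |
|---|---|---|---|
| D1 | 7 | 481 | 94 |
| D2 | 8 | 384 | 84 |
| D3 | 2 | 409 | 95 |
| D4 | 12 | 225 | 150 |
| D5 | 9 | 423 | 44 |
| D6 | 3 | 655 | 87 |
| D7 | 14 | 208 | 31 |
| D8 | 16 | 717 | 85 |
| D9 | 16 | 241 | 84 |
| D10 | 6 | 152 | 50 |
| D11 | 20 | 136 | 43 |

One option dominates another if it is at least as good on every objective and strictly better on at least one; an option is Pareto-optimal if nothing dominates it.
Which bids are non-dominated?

D3, D5, D6, D7, D10, D11

D1: dominated by D10 (crew size 6≤7, price 152≤481, duration 50≤94).
D2: dominated by D10 (crew size 6≤8, price 152≤384, duration 50≤84).
D3: not dominated (best crew size).
D4: dominated by D10 (crew size 6≤12, price 152≤225, duration 50≤150).
D5: not dominated.
D6: not dominated.
D7: not dominated (best duration).
D8: dominated by D2 (crew size 8≤16, price 384≤717, duration 84≤85).
D9: dominated by D7 (crew size 14≤16, price 208≤241, duration 31≤84).
D10: not dominated.
D11: not dominated (best price).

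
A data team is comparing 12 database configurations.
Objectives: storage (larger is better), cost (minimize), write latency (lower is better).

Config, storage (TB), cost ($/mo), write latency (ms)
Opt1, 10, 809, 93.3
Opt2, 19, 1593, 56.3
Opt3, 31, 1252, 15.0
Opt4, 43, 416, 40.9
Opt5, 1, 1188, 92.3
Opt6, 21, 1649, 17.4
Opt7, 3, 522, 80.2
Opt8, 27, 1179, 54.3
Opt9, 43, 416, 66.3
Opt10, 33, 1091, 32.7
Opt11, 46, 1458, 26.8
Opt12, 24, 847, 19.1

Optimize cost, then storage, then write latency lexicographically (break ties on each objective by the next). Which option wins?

First minimize cost: best is 416, kept {Opt4, Opt9}.
Then maximize storage: best is 43, kept {Opt4, Opt9}.
Then minimize write latency: best is 40.9, kept {Opt4}.

Opt4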